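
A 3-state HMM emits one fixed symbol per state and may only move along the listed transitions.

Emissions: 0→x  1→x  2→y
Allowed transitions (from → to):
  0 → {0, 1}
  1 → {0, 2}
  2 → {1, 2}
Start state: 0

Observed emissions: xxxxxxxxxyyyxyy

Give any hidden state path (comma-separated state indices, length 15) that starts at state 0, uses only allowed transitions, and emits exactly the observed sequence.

0,1,0,0,1,0,1,0,1,2,2,2,1,2,2

  [0] x  {0,1}  => 0  start
  [1] x  {0,1}  => 1  0->1 ok
  [2] x  {0,1}  => 0  1->0 ok
  [3] x  {0,1}  => 0  0->0 ok
  [4] x  {0,1}  => 1  0->1 ok
  [5] x  {0,1}  => 0  1->0 ok
  [6] x  {0,1}  => 1  0->1 ok
  [7] x  {0,1}  => 0  1->0 ok
  [8] x  {0,1}  => 1  0->1 ok
  [9] y  {2}  => 2  1->2 ok
  [10] y  {2}  => 2  2->2 ok
  [11] y  {2}  => 2  2->2 ok
  [12] x  {0,1}  => 1  2->1 ok
  [13] y  {2}  => 2  1->2 ok
  [14] y  {2}  => 2  2->2 ok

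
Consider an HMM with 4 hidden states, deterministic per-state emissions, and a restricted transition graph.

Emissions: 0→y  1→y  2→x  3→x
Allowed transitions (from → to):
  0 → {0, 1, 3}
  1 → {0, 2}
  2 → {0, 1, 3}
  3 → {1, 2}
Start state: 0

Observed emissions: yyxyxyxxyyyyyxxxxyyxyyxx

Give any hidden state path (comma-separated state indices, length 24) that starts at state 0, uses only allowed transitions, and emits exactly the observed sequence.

  t0 'y' -> {0,1}, take 0 (start)
  t1 'y' -> {0,1}, take 0 (0->0 ok)
  t2 'x' -> {2,3}, take 3 (0->3 ok)
  t3 'y' -> {0,1}, take 1 (3->1 ok)
  t4 'x' -> {2,3}, take 2 (1->2 ok)
  t5 'y' -> {0,1}, take 0 (2->0 ok)
  t6 'x' -> {2,3}, take 3 (0->3 ok)
  t7 'x' -> {2,3}, take 2 (3->2 ok)
  t8 'y' -> {0,1}, take 0 (2->0 ok)
  t9 'y' -> {0,1}, take 0 (0->0 ok)
  t10 'y' -> {0,1}, take 0 (0->0 ok)
  t11 'y' -> {0,1}, take 0 (0->0 ok)
  t12 'y' -> {0,1}, take 0 (0->0 ok)
  t13 'x' -> {2,3}, take 3 (0->3 ok)
  t14 'x' -> {2,3}, take 2 (3->2 ok)
  t15 'x' -> {2,3}, take 3 (2->3 ok)
  t16 'x' -> {2,3}, take 2 (3->2 ok)
  t17 'y' -> {0,1}, take 1 (2->1 ok)
  t18 'y' -> {0,1}, take 0 (1->0 ok)
  t19 'x' -> {2,3}, take 3 (0->3 ok)
  t20 'y' -> {0,1}, take 1 (3->1 ok)
  t21 'y' -> {0,1}, take 0 (1->0 ok)
  t22 'x' -> {2,3}, take 3 (0->3 ok)
  t23 'x' -> {2,3}, take 2 (3->2 ok)

0,0,3,1,2,0,3,2,0,0,0,0,0,3,2,3,2,1,0,3,1,0,3,2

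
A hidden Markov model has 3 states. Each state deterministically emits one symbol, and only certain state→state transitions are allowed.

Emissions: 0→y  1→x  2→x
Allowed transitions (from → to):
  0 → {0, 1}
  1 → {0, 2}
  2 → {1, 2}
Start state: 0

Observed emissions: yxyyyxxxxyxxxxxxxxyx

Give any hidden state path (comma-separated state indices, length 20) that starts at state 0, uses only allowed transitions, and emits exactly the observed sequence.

  [0] y  {0}  => 0  start
  [1] x  {1,2}  => 1  0->1 ok
  [2] y  {0}  => 0  1->0 ok
  [3] y  {0}  => 0  0->0 ok
  [4] y  {0}  => 0  0->0 ok
  [5] x  {1,2}  => 1  0->1 ok
  [6] x  {1,2}  => 2  1->2 ok
  [7] x  {1,2}  => 2  2->2 ok
  [8] x  {1,2}  => 1  2->1 ok
  [9] y  {0}  => 0  1->0 ok
  [10] x  {1,2}  => 1  0->1 ok
  [11] x  {1,2}  => 2  1->2 ok
  [12] x  {1,2}  => 2  2->2 ok
  [13] x  {1,2}  => 2  2->2 ok
  [14] x  {1,2}  => 2  2->2 ok
  [15] x  {1,2}  => 1  2->1 ok
  [16] x  {1,2}  => 2  1->2 ok
  [17] x  {1,2}  => 1  2->1 ok
  [18] y  {0}  => 0  1->0 ok
  [19] x  {1,2}  => 1  0->1 ok

0,1,0,0,0,1,2,2,1,0,1,2,2,2,2,1,2,1,0,1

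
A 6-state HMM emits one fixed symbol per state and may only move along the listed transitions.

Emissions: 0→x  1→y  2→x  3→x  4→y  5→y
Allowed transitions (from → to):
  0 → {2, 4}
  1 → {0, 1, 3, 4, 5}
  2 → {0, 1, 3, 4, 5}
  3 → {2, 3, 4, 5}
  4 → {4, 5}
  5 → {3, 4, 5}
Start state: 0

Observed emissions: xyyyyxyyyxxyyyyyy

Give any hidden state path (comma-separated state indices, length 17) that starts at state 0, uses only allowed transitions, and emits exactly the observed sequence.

  [0] x  {0,2,3}  => 0  start
  [1] y  {1,4,5}  => 4  0->4 ok
  [2] y  {1,4,5}  => 5  4->5 ok
  [3] y  {1,4,5}  => 4  5->4 ok
  [4] y  {1,4,5}  => 5  4->5 ok
  [5] x  {0,2,3}  => 3  5->3 ok
  [6] y  {1,4,5}  => 5  3->5 ok
  [7] y  {1,4,5}  => 4  5->4 ok
  [8] y  {1,4,5}  => 5  4->5 ok
  [9] x  {0,2,3}  => 3  5->3 ok
  [10] x  {0,2,3}  => 2  3->2 ok
  [11] y  {1,4,5}  => 5  2->5 ok
  [12] y  {1,4,5}  => 5  5->5 ok
  [13] y  {1,4,5}  => 4  5->4 ok
  [14] y  {1,4,5}  => 5  4->5 ok
  [15] y  {1,4,5}  => 4  5->4 ok
  [16] y  {1,4,5}  => 5  4->5 ok

0,4,5,4,5,3,5,4,5,3,2,5,5,4,5,4,5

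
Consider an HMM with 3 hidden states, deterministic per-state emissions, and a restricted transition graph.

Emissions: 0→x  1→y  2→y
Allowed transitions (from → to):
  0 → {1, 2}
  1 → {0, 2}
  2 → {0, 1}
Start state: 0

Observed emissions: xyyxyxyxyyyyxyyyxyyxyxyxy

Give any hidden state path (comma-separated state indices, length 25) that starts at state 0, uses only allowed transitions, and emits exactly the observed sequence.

  pos 0: x in {0}, choose 0; start
  pos 1: y in {1,2}, choose 2; 0->2 ok
  pos 2: y in {1,2}, choose 1; 2->1 ok
  pos 3: x in {0}, choose 0; 1->0 ok
  pos 4: y in {1,2}, choose 1; 0->1 ok
  pos 5: x in {0}, choose 0; 1->0 ok
  pos 6: y in {1,2}, choose 2; 0->2 ok
  pos 7: x in {0}, choose 0; 2->0 ok
  pos 8: y in {1,2}, choose 2; 0->2 ok
  pos 9: y in {1,2}, choose 1; 2->1 ok
  pos 10: y in {1,2}, choose 2; 1->2 ok
  pos 11: y in {1,2}, choose 1; 2->1 ok
  pos 12: x in {0}, choose 0; 1->0 ok
  pos 13: y in {1,2}, choose 1; 0->1 ok
  pos 14: y in {1,2}, choose 2; 1->2 ok
  pos 15: y in {1,2}, choose 1; 2->1 ok
  pos 16: x in {0}, choose 0; 1->0 ok
  pos 17: y in {1,2}, choose 2; 0->2 ok
  pos 18: y in {1,2}, choose 1; 2->1 ok
  pos 19: x in {0}, choose 0; 1->0 ok
  pos 20: y in {1,2}, choose 2; 0->2 ok
  pos 21: x in {0}, choose 0; 2->0 ok
  pos 22: y in {1,2}, choose 1; 0->1 ok
  pos 23: x in {0}, choose 0; 1->0 ok
  pos 24: y in {1,2}, choose 1; 0->1 ok

0,2,1,0,1,0,2,0,2,1,2,1,0,1,2,1,0,2,1,0,2,0,1,0,1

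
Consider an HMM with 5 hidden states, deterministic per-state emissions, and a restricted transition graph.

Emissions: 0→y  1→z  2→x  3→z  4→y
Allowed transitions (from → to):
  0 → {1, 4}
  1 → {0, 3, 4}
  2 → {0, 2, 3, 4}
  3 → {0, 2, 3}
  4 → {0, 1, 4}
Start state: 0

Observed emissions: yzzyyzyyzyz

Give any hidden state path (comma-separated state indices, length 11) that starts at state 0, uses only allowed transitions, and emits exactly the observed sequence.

0,1,3,0,4,1,4,4,1,0,1

  pos 0: y in {0,4}, choose 0; start
  pos 1: z in {1,3}, choose 1; 0->1 ok
  pos 2: z in {1,3}, choose 3; 1->3 ok
  pos 3: y in {0,4}, choose 0; 3->0 ok
  pos 4: y in {0,4}, choose 4; 0->4 ok
  pos 5: z in {1,3}, choose 1; 4->1 ok
  pos 6: y in {0,4}, choose 4; 1->4 ok
  pos 7: y in {0,4}, choose 4; 4->4 ok
  pos 8: z in {1,3}, choose 1; 4->1 ok
  pos 9: y in {0,4}, choose 0; 1->0 ok
  pos 10: z in {1,3}, choose 1; 0->1 ok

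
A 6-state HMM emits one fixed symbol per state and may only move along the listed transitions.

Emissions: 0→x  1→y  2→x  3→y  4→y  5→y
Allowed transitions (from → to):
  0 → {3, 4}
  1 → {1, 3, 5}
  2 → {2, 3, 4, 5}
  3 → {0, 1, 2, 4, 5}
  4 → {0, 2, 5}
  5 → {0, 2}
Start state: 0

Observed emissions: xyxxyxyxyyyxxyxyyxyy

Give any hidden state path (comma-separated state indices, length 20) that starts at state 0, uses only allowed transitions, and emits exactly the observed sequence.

  [0] x  {0,2}  => 0  start
  [1] y  {1,3,4,5}  => 3  0->3 ok
  [2] x  {0,2}  => 2  3->2 ok
  [3] x  {0,2}  => 2  2->2 ok
  [4] y  {1,3,4,5}  => 3  2->3 ok
  [5] x  {0,2}  => 0  3->0 ok
  [6] y  {1,3,4,5}  => 4  0->4 ok
  [7] x  {0,2}  => 0  4->0 ok
  [8] y  {1,3,4,5}  => 3  0->3 ok
  [9] y  {1,3,4,5}  => 1  3->1 ok
  [10] y  {1,3,4,5}  => 5  1->5 ok
  [11] x  {0,2}  => 2  5->2 ok
  [12] x  {0,2}  => 2  2->2 ok
  [13] y  {1,3,4,5}  => 5  2->5 ok
  [14] x  {0,2}  => 0  5->0 ok
  [15] y  {1,3,4,5}  => 4  0->4 ok
  [16] y  {1,3,4,5}  => 5  4->5 ok
  [17] x  {0,2}  => 0  5->0 ok
  [18] y  {1,3,4,5}  => 4  0->4 ok
  [19] y  {1,3,4,5}  => 5  4->5 ok

0,3,2,2,3,0,4,0,3,1,5,2,2,5,0,4,5,0,4,5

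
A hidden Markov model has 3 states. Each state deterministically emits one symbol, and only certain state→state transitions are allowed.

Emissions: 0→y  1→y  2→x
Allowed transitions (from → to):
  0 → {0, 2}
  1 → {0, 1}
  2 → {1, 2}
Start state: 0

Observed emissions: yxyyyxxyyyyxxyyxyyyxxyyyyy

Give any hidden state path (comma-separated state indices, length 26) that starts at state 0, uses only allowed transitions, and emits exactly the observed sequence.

  [0] y  {0,1}  => 0  start
  [1] x  {2}  => 2  0->2 ok
  [2] y  {0,1}  => 1  2->1 ok
  [3] y  {0,1}  => 1  1->1 ok
  [4] y  {0,1}  => 0  1->0 ok
  [5] x  {2}  => 2  0->2 ok
  [6] x  {2}  => 2  2->2 ok
  [7] y  {0,1}  => 1  2->1 ok
  [8] y  {0,1}  => 1  1->1 ok
  [9] y  {0,1}  => 0  1->0 ok
  [10] y  {0,1}  => 0  0->0 ok
  [11] x  {2}  => 2  0->2 ok
  [12] x  {2}  => 2  2->2 ok
  [13] y  {0,1}  => 1  2->1 ok
  [14] y  {0,1}  => 0  1->0 ok
  [15] x  {2}  => 2  0->2 ok
  [16] y  {0,1}  => 1  2->1 ok
  [17] y  {0,1}  => 1  1->1 ok
  [18] y  {0,1}  => 0  1->0 ok
  [19] x  {2}  => 2  0->2 ok
  [20] x  {2}  => 2  2->2 ok
  [21] y  {0,1}  => 1  2->1 ok
  [22] y  {0,1}  => 1  1->1 ok
  [23] y  {0,1}  => 0  1->0 ok
  [24] y  {0,1}  => 0  0->0 ok
  [25] y  {0,1}  => 0  0->0 ok

0,2,1,1,0,2,2,1,1,0,0,2,2,1,0,2,1,1,0,2,2,1,1,0,0,0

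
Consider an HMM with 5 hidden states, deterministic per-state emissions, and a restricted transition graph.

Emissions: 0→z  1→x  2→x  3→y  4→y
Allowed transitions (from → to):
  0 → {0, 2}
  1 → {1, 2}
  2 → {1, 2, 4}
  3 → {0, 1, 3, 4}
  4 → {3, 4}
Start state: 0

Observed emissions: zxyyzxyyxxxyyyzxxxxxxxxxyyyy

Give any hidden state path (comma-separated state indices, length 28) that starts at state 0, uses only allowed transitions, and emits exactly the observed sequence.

  0: obs=z cand={0} pick 0 [start]
  1: obs=x cand={1,2} pick 2 [0->2 ok]
  2: obs=y cand={3,4} pick 4 [2->4 ok]
  3: obs=y cand={3,4} pick 3 [4->3 ok]
  4: obs=z cand={0} pick 0 [3->0 ok]
  5: obs=x cand={1,2} pick 2 [0->2 ok]
  6: obs=y cand={3,4} pick 4 [2->4 ok]
  7: obs=y cand={3,4} pick 3 [4->3 ok]
  8: obs=x cand={1,2} pick 1 [3->1 ok]
  9: obs=x cand={1,2} pick 1 [1->1 ok]
  10: obs=x cand={1,2} pick 2 [1->2 ok]
  11: obs=y cand={3,4} pick 4 [2->4 ok]
  12: obs=y cand={3,4} pick 4 [4->4 ok]
  13: obs=y cand={3,4} pick 3 [4->3 ok]
  14: obs=z cand={0} pick 0 [3->0 ok]
  15: obs=x cand={1,2} pick 2 [0->2 ok]
  16: obs=x cand={1,2} pick 1 [2->1 ok]
  17: obs=x cand={1,2} pick 1 [1->1 ok]
  18: obs=x cand={1,2} pick 1 [1->1 ok]
  19: obs=x cand={1,2} pick 2 [1->2 ok]
  20: obs=x cand={1,2} pick 2 [2->2 ok]
  21: obs=x cand={1,2} pick 1 [2->1 ok]
  22: obs=x cand={1,2} pick 2 [1->2 ok]
  23: obs=x cand={1,2} pick 2 [2->2 ok]
  24: obs=y cand={3,4} pick 4 [2->4 ok]
  25: obs=y cand={3,4} pick 3 [4->3 ok]
  26: obs=y cand={3,4} pick 4 [3->4 ok]
  27: obs=y cand={3,4} pick 4 [4->4 ok]

0,2,4,3,0,2,4,3,1,1,2,4,4,3,0,2,1,1,1,2,2,1,2,2,4,3,4,4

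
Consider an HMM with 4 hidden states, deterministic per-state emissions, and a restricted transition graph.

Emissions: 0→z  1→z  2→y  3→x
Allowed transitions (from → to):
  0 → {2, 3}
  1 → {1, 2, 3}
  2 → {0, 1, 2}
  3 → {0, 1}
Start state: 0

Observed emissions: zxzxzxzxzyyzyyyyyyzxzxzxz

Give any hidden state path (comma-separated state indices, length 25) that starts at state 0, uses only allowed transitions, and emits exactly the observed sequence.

  [0] z  {0,1}  => 0  start
  [1] x  {3}  => 3  0->3 ok
  [2] z  {0,1}  => 0  3->0 ok
  [3] x  {3}  => 3  0->3 ok
  [4] z  {0,1}  => 1  3->1 ok
  [5] x  {3}  => 3  1->3 ok
  [6] z  {0,1}  => 1  3->1 ok
  [7] x  {3}  => 3  1->3 ok
  [8] z  {0,1}  => 1  3->1 ok
  [9] y  {2}  => 2  1->2 ok
  [10] y  {2}  => 2  2->2 ok
  [11] z  {0,1}  => 0  2->0 ok
  [12] y  {2}  => 2  0->2 ok
  [13] y  {2}  => 2  2->2 ok
  [14] y  {2}  => 2  2->2 ok
  [15] y  {2}  => 2  2->2 ok
  [16] y  {2}  => 2  2->2 ok
  [17] y  {2}  => 2  2->2 ok
  [18] z  {0,1}  => 0  2->0 ok
  [19] x  {3}  => 3  0->3 ok
  [20] z  {0,1}  => 1  3->1 ok
  [21] x  {3}  => 3  1->3 ok
  [22] z  {0,1}  => 1  3->1 ok
  [23] x  {3}  => 3  1->3 ok
  [24] z  {0,1}  => 1  3->1 ok

0,3,0,3,1,3,1,3,1,2,2,0,2,2,2,2,2,2,0,3,1,3,1,3,1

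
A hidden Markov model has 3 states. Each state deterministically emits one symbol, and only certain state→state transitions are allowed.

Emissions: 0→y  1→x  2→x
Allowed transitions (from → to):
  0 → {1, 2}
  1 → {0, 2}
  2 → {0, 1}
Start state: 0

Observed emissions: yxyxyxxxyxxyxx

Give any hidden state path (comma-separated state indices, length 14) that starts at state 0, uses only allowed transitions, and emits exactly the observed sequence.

  pos 0: y in {0}, choose 0; start
  pos 1: x in {1,2}, choose 2; 0->2 ok
  pos 2: y in {0}, choose 0; 2->0 ok
  pos 3: x in {1,2}, choose 1; 0->1 ok
  pos 4: y in {0}, choose 0; 1->0 ok
  pos 5: x in {1,2}, choose 2; 0->2 ok
  pos 6: x in {1,2}, choose 1; 2->1 ok
  pos 7: x in {1,2}, choose 2; 1->2 ok
  pos 8: y in {0}, choose 0; 2->0 ok
  pos 9: x in {1,2}, choose 1; 0->1 ok
  pos 10: x in {1,2}, choose 2; 1->2 ok
  pos 11: y in {0}, choose 0; 2->0 ok
  pos 12: x in {1,2}, choose 1; 0->1 ok
  pos 13: x in {1,2}, choose 2; 1->2 ok

0,2,0,1,0,2,1,2,0,1,2,0,1,2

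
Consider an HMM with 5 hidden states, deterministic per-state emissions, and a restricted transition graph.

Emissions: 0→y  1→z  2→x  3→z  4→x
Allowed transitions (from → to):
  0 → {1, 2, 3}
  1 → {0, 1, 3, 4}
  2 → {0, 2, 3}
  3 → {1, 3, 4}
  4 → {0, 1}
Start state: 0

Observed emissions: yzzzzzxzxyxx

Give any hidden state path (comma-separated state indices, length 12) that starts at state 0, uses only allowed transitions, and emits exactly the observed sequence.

0,3,1,3,3,1,4,1,4,0,2,2

  pos 0: y in {0}, choose 0; start
  pos 1: z in {1,3}, choose 3; 0->3 ok
  pos 2: z in {1,3}, choose 1; 3->1 ok
  pos 3: z in {1,3}, choose 3; 1->3 ok
  pos 4: z in {1,3}, choose 3; 3->3 ok
  pos 5: z in {1,3}, choose 1; 3->1 ok
  pos 6: x in {2,4}, choose 4; 1->4 ok
  pos 7: z in {1,3}, choose 1; 4->1 ok
  pos 8: x in {2,4}, choose 4; 1->4 ok
  pos 9: y in {0}, choose 0; 4->0 ok
  pos 10: x in {2,4}, choose 2; 0->2 ok
  pos 11: x in {2,4}, choose 2; 2->2 ok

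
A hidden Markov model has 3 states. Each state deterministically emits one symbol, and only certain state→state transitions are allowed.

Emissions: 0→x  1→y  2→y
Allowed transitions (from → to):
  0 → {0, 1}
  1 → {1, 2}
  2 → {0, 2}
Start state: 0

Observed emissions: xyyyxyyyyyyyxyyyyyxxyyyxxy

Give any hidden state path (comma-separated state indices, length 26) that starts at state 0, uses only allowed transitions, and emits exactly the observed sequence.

  [0] x  {0}  => 0  start
  [1] y  {1,2}  => 1  0->1 ok
  [2] y  {1,2}  => 1  1->1 ok
  [3] y  {1,2}  => 2  1->2 ok
  [4] x  {0}  => 0  2->0 ok
  [5] y  {1,2}  => 1  0->1 ok
  [6] y  {1,2}  => 1  1->1 ok
  [7] y  {1,2}  => 1  1->1 ok
  [8] y  {1,2}  => 1  1->1 ok
  [9] y  {1,2}  => 2  1->2 ok
  [10] y  {1,2}  => 2  2->2 ok
  [11] y  {1,2}  => 2  2->2 ok
  [12] x  {0}  => 0  2->0 ok
  [13] y  {1,2}  => 1  0->1 ok
  [14] y  {1,2}  => 2  1->2 ok
  [15] y  {1,2}  => 2  2->2 ok
  [16] y  {1,2}  => 2  2->2 ok
  [17] y  {1,2}  => 2  2->2 ok
  [18] x  {0}  => 0  2->0 ok
  [19] x  {0}  => 0  0->0 ok
  [20] y  {1,2}  => 1  0->1 ok
  [21] y  {1,2}  => 1  1->1 ok
  [22] y  {1,2}  => 2  1->2 ok
  [23] x  {0}  => 0  2->0 ok
  [24] x  {0}  => 0  0->0 ok
  [25] y  {1,2}  => 1  0->1 ok

0,1,1,2,0,1,1,1,1,2,2,2,0,1,2,2,2,2,0,0,1,1,2,0,0,1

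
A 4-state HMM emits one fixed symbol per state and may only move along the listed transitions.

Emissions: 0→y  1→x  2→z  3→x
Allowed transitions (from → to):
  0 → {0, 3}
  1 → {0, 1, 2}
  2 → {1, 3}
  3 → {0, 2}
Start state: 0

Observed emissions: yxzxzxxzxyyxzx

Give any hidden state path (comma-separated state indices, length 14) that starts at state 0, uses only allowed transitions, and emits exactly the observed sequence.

  [0] y  {0}  => 0  start
  [1] x  {1,3}  => 3  0->3 ok
  [2] z  {2}  => 2  3->2 ok
  [3] x  {1,3}  => 3  2->3 ok
  [4] z  {2}  => 2  3->2 ok
  [5] x  {1,3}  => 1  2->1 ok
  [6] x  {1,3}  => 1  1->1 ok
  [7] z  {2}  => 2  1->2 ok
  [8] x  {1,3}  => 3  2->3 ok
  [9] y  {0}  => 0  3->0 ok
  [10] y  {0}  => 0  0->0 ok
  [11] x  {1,3}  => 3  0->3 ok
  [12] z  {2}  => 2  3->2 ok
  [13] x  {1,3}  => 1  2->1 ok

0,3,2,3,2,1,1,2,3,0,0,3,2,1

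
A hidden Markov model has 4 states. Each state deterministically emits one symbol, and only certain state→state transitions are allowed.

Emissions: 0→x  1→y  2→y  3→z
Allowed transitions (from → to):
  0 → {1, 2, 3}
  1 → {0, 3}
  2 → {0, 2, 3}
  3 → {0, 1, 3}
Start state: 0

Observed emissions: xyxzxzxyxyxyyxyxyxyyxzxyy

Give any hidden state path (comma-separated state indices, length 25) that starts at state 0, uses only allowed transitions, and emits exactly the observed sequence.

  [0] x  {0}  => 0  start
  [1] y  {1,2}  => 1  0->1 ok
  [2] x  {0}  => 0  1->0 ok
  [3] z  {3}  => 3  0->3 ok
  [4] x  {0}  => 0  3->0 ok
  [5] z  {3}  => 3  0->3 ok
  [6] x  {0}  => 0  3->0 ok
  [7] y  {1,2}  => 1  0->1 ok
  [8] x  {0}  => 0  1->0 ok
  [9] y  {1,2}  => 2  0->2 ok
  [10] x  {0}  => 0  2->0 ok
  [11] y  {1,2}  => 2  0->2 ok
  [12] y  {1,2}  => 2  2->2 ok
  [13] x  {0}  => 0  2->0 ok
  [14] y  {1,2}  => 1  0->1 ok
  [15] x  {0}  => 0  1->0 ok
  [16] y  {1,2}  => 1  0->1 ok
  [17] x  {0}  => 0  1->0 ok
  [18] y  {1,2}  => 2  0->2 ok
  [19] y  {1,2}  => 2  2->2 ok
  [20] x  {0}  => 0  2->0 ok
  [21] z  {3}  => 3  0->3 ok
  [22] x  {0}  => 0  3->0 ok
  [23] y  {1,2}  => 2  0->2 ok
  [24] y  {1,2}  => 2  2->2 ok

0,1,0,3,0,3,0,1,0,2,0,2,2,0,1,0,1,0,2,2,0,3,0,2,2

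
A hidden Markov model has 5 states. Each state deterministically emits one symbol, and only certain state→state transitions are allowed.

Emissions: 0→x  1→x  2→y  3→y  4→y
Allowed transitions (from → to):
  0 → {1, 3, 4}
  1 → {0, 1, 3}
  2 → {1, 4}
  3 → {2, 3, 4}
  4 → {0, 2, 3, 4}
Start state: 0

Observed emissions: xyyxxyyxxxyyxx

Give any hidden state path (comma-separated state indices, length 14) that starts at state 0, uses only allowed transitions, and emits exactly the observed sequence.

  [0] x  {0,1}  => 0  start
  [1] y  {2,3,4}  => 4  0->4 ok
  [2] y  {2,3,4}  => 2  4->2 ok
  [3] x  {0,1}  => 1  2->1 ok
  [4] x  {0,1}  => 0  1->0 ok
  [5] y  {2,3,4}  => 3  0->3 ok
  [6] y  {2,3,4}  => 2  3->2 ok
  [7] x  {0,1}  => 1  2->1 ok
  [8] x  {0,1}  => 1  1->1 ok
  [9] x  {0,1}  => 1  1->1 ok
  [10] y  {2,3,4}  => 3  1->3 ok
  [11] y  {2,3,4}  => 2  3->2 ok
  [12] x  {0,1}  => 1  2->1 ok
  [13] x  {0,1}  => 1  1->1 ok

0,4,2,1,0,3,2,1,1,1,3,2,1,1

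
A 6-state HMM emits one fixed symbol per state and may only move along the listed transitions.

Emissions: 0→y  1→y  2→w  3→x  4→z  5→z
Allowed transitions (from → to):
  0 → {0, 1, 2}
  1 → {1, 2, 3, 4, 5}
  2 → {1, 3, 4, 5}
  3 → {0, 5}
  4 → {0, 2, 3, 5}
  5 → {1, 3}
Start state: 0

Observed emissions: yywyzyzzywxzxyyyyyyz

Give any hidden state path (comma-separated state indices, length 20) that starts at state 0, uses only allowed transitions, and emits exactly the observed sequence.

0,1,2,1,5,1,4,5,1,2,3,5,3,0,0,0,1,1,1,5

  0: obs=y cand={0,1} pick 0 [start]
  1: obs=y cand={0,1} pick 1 [0->1 ok]
  2: obs=w cand={2} pick 2 [1->2 ok]
  3: obs=y cand={0,1} pick 1 [2->1 ok]
  4: obs=z cand={4,5} pick 5 [1->5 ok]
  5: obs=y cand={0,1} pick 1 [5->1 ok]
  6: obs=z cand={4,5} pick 4 [1->4 ok]
  7: obs=z cand={4,5} pick 5 [4->5 ok]
  8: obs=y cand={0,1} pick 1 [5->1 ok]
  9: obs=w cand={2} pick 2 [1->2 ok]
  10: obs=x cand={3} pick 3 [2->3 ok]
  11: obs=z cand={4,5} pick 5 [3->5 ok]
  12: obs=x cand={3} pick 3 [5->3 ok]
  13: obs=y cand={0,1} pick 0 [3->0 ok]
  14: obs=y cand={0,1} pick 0 [0->0 ok]
  15: obs=y cand={0,1} pick 0 [0->0 ok]
  16: obs=y cand={0,1} pick 1 [0->1 ok]
  17: obs=y cand={0,1} pick 1 [1->1 ok]
  18: obs=y cand={0,1} pick 1 [1->1 ok]
  19: obs=z cand={4,5} pick 5 [1->5 ok]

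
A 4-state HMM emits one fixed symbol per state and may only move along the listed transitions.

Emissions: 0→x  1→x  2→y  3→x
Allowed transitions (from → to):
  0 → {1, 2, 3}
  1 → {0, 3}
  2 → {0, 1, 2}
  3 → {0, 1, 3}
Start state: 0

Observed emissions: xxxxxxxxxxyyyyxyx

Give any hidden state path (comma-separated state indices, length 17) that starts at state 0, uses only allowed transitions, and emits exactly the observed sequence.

0,1,3,0,1,3,1,3,1,0,2,2,2,2,0,2,1

  t0 'x' -> {0,1,3}, take 0 (start)
  t1 'x' -> {0,1,3}, take 1 (0->1 ok)
  t2 'x' -> {0,1,3}, take 3 (1->3 ok)
  t3 'x' -> {0,1,3}, take 0 (3->0 ok)
  t4 'x' -> {0,1,3}, take 1 (0->1 ok)
  t5 'x' -> {0,1,3}, take 3 (1->3 ok)
  t6 'x' -> {0,1,3}, take 1 (3->1 ok)
  t7 'x' -> {0,1,3}, take 3 (1->3 ok)
  t8 'x' -> {0,1,3}, take 1 (3->1 ok)
  t9 'x' -> {0,1,3}, take 0 (1->0 ok)
  t10 'y' -> {2}, take 2 (0->2 ok)
  t11 'y' -> {2}, take 2 (2->2 ok)
  t12 'y' -> {2}, take 2 (2->2 ok)
  t13 'y' -> {2}, take 2 (2->2 ok)
  t14 'x' -> {0,1,3}, take 0 (2->0 ok)
  t15 'y' -> {2}, take 2 (0->2 ok)
  t16 'x' -> {0,1,3}, take 1 (2->1 ok)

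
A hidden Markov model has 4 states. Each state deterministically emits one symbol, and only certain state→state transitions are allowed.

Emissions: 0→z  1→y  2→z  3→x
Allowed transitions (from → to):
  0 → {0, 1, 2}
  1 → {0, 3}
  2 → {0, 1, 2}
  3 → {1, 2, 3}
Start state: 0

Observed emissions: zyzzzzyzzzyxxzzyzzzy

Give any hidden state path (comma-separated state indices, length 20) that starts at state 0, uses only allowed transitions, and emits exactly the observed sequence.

  t0 'z' -> {0,2}, take 0 (start)
  t1 'y' -> {1}, take 1 (0->1 ok)
  t2 'z' -> {0,2}, take 0 (1->0 ok)
  t3 'z' -> {0,2}, take 0 (0->0 ok)
  t4 'z' -> {0,2}, take 0 (0->0 ok)
  t5 'z' -> {0,2}, take 0 (0->0 ok)
  t6 'y' -> {1}, take 1 (0->1 ok)
  t7 'z' -> {0,2}, take 0 (1->0 ok)
  t8 'z' -> {0,2}, take 2 (0->2 ok)
  t9 'z' -> {0,2}, take 2 (2->2 ok)
  t10 'y' -> {1}, take 1 (2->1 ok)
  t11 'x' -> {3}, take 3 (1->3 ok)
  t12 'x' -> {3}, take 3 (3->3 ok)
  t13 'z' -> {0,2}, take 2 (3->2 ok)
  t14 'z' -> {0,2}, take 2 (2->2 ok)
  t15 'y' -> {1}, take 1 (2->1 ok)
  t16 'z' -> {0,2}, take 0 (1->0 ok)
  t17 'z' -> {0,2}, take 0 (0->0 ok)
  t18 'z' -> {0,2}, take 2 (0->2 ok)
  t19 'y' -> {1}, take 1 (2->1 ok)

0,1,0,0,0,0,1,0,2,2,1,3,3,2,2,1,0,0,2,1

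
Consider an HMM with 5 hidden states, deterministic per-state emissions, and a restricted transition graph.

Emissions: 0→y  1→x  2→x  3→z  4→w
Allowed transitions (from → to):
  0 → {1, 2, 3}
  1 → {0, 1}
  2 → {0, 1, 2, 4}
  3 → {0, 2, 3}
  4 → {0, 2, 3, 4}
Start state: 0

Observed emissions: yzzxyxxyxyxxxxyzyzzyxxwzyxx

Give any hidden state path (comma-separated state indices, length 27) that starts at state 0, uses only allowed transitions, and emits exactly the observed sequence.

  pos 0: y in {0}, choose 0; start
  pos 1: z in {3}, choose 3; 0->3 ok
  pos 2: z in {3}, choose 3; 3->3 ok
  pos 3: x in {1,2}, choose 2; 3->2 ok
  pos 4: y in {0}, choose 0; 2->0 ok
  pos 5: x in {1,2}, choose 2; 0->2 ok
  pos 6: x in {1,2}, choose 2; 2->2 ok
  pos 7: y in {0}, choose 0; 2->0 ok
  pos 8: x in {1,2}, choose 1; 0->1 ok
  pos 9: y in {0}, choose 0; 1->0 ok
  pos 10: x in {1,2}, choose 2; 0->2 ok
  pos 11: x in {1,2}, choose 2; 2->2 ok
  pos 12: x in {1,2}, choose 1; 2->1 ok
  pos 13: x in {1,2}, choose 1; 1->1 ok
  pos 14: y in {0}, choose 0; 1->0 ok
  pos 15: z in {3}, choose 3; 0->3 ok
  pos 16: y in {0}, choose 0; 3->0 ok
  pos 17: z in {3}, choose 3; 0->3 ok
  pos 18: z in {3}, choose 3; 3->3 ok
  pos 19: y in {0}, choose 0; 3->0 ok
  pos 20: x in {1,2}, choose 2; 0->2 ok
  pos 21: x in {1,2}, choose 2; 2->2 ok
  pos 22: w in {4}, choose 4; 2->4 ok
  pos 23: z in {3}, choose 3; 4->3 ok
  pos 24: y in {0}, choose 0; 3->0 ok
  pos 25: x in {1,2}, choose 1; 0->1 ok
  pos 26: x in {1,2}, choose 1; 1->1 ok

0,3,3,2,0,2,2,0,1,0,2,2,1,1,0,3,0,3,3,0,2,2,4,3,0,1,1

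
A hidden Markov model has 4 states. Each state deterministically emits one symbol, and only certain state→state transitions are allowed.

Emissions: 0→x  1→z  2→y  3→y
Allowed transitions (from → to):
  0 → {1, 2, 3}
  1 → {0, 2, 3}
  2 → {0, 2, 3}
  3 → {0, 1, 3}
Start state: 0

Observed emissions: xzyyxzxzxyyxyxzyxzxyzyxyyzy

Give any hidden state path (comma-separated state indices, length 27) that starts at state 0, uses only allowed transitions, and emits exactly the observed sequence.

0,1,2,2,0,1,0,1,0,2,3,0,2,0,1,3,0,1,0,3,1,3,0,3,3,1,2

  [0] x  {0}  => 0  start
  [1] z  {1}  => 1  0->1 ok
  [2] y  {2,3}  => 2  1->2 ok
  [3] y  {2,3}  => 2  2->2 ok
  [4] x  {0}  => 0  2->0 ok
  [5] z  {1}  => 1  0->1 ok
  [6] x  {0}  => 0  1->0 ok
  [7] z  {1}  => 1  0->1 ok
  [8] x  {0}  => 0  1->0 ok
  [9] y  {2,3}  => 2  0->2 ok
  [10] y  {2,3}  => 3  2->3 ok
  [11] x  {0}  => 0  3->0 ok
  [12] y  {2,3}  => 2  0->2 ok
  [13] x  {0}  => 0  2->0 ok
  [14] z  {1}  => 1  0->1 ok
  [15] y  {2,3}  => 3  1->3 ok
  [16] x  {0}  => 0  3->0 ok
  [17] z  {1}  => 1  0->1 ok
  [18] x  {0}  => 0  1->0 ok
  [19] y  {2,3}  => 3  0->3 ok
  [20] z  {1}  => 1  3->1 ok
  [21] y  {2,3}  => 3  1->3 ok
  [22] x  {0}  => 0  3->0 ok
  [23] y  {2,3}  => 3  0->3 ok
  [24] y  {2,3}  => 3  3->3 ok
  [25] z  {1}  => 1  3->1 ok
  [26] y  {2,3}  => 2  1->2 ok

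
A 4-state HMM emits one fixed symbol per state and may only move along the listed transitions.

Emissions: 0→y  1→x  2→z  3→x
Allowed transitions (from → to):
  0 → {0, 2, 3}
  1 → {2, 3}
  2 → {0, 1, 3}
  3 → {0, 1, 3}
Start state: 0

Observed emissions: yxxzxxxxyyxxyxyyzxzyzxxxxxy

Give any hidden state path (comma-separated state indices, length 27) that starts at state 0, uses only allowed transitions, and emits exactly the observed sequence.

0,3,1,2,1,3,3,3,0,0,3,3,0,3,0,0,2,1,2,0,2,3,1,3,3,3,0

  pos 0: y in {0}, choose 0; start
  pos 1: x in {1,3}, choose 3; 0->3 ok
  pos 2: x in {1,3}, choose 1; 3->1 ok
  pos 3: z in {2}, choose 2; 1->2 ok
  pos 4: x in {1,3}, choose 1; 2->1 ok
  pos 5: x in {1,3}, choose 3; 1->3 ok
  pos 6: x in {1,3}, choose 3; 3->3 ok
  pos 7: x in {1,3}, choose 3; 3->3 ok
  pos 8: y in {0}, choose 0; 3->0 ok
  pos 9: y in {0}, choose 0; 0->0 ok
  pos 10: x in {1,3}, choose 3; 0->3 ok
  pos 11: x in {1,3}, choose 3; 3->3 ok
  pos 12: y in {0}, choose 0; 3->0 ok
  pos 13: x in {1,3}, choose 3; 0->3 ok
  pos 14: y in {0}, choose 0; 3->0 ok
  pos 15: y in {0}, choose 0; 0->0 ok
  pos 16: z in {2}, choose 2; 0->2 ok
  pos 17: x in {1,3}, choose 1; 2->1 ok
  pos 18: z in {2}, choose 2; 1->2 ok
  pos 19: y in {0}, choose 0; 2->0 ok
  pos 20: z in {2}, choose 2; 0->2 ok
  pos 21: x in {1,3}, choose 3; 2->3 ok
  pos 22: x in {1,3}, choose 1; 3->1 ok
  pos 23: x in {1,3}, choose 3; 1->3 ok
  pos 24: x in {1,3}, choose 3; 3->3 ok
  pos 25: x in {1,3}, choose 3; 3->3 ok
  pos 26: y in {0}, choose 0; 3->0 ok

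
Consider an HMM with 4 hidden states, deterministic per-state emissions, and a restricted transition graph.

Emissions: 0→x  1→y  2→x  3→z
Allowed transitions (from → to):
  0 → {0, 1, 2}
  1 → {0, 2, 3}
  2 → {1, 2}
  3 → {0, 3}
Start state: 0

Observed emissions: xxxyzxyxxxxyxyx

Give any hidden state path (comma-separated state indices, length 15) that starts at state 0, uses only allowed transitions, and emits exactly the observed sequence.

0,0,2,1,3,0,1,2,2,2,2,1,2,1,0

  [0] x  {0,2}  => 0  start
  [1] x  {0,2}  => 0  0->0 ok
  [2] x  {0,2}  => 2  0->2 ok
  [3] y  {1}  => 1  2->1 ok
  [4] z  {3}  => 3  1->3 ok
  [5] x  {0,2}  => 0  3->0 ok
  [6] y  {1}  => 1  0->1 ok
  [7] x  {0,2}  => 2  1->2 ok
  [8] x  {0,2}  => 2  2->2 ok
  [9] x  {0,2}  => 2  2->2 ok
  [10] x  {0,2}  => 2  2->2 ok
  [11] y  {1}  => 1  2->1 ok
  [12] x  {0,2}  => 2  1->2 ok
  [13] y  {1}  => 1  2->1 ok
  [14] x  {0,2}  => 0  1->0 ok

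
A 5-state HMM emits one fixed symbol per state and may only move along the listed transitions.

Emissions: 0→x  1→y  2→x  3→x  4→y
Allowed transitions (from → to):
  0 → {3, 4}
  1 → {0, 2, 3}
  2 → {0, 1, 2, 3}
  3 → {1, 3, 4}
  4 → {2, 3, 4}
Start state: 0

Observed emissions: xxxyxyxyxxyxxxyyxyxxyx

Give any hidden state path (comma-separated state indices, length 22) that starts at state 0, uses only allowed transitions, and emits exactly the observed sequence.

  pos 0: x in {0,2,3}, choose 0; start
  pos 1: x in {0,2,3}, choose 3; 0->3 ok
  pos 2: x in {0,2,3}, choose 3; 3->3 ok
  pos 3: y in {1,4}, choose 1; 3->1 ok
  pos 4: x in {0,2,3}, choose 3; 1->3 ok
  pos 5: y in {1,4}, choose 1; 3->1 ok
  pos 6: x in {0,2,3}, choose 3; 1->3 ok
  pos 7: y in {1,4}, choose 1; 3->1 ok
  pos 8: x in {0,2,3}, choose 0; 1->0 ok
  pos 9: x in {0,2,3}, choose 3; 0->3 ok
  pos 10: y in {1,4}, choose 4; 3->4 ok
  pos 11: x in {0,2,3}, choose 2; 4->2 ok
  pos 12: x in {0,2,3}, choose 0; 2->0 ok
  pos 13: x in {0,2,3}, choose 3; 0->3 ok
  pos 14: y in {1,4}, choose 4; 3->4 ok
  pos 15: y in {1,4}, choose 4; 4->4 ok
  pos 16: x in {0,2,3}, choose 3; 4->3 ok
  pos 17: y in {1,4}, choose 1; 3->1 ok
  pos 18: x in {0,2,3}, choose 3; 1->3 ok
  pos 19: x in {0,2,3}, choose 3; 3->3 ok
  pos 20: y in {1,4}, choose 4; 3->4 ok
  pos 21: x in {0,2,3}, choose 2; 4->2 ok

0,3,3,1,3,1,3,1,0,3,4,2,0,3,4,4,3,1,3,3,4,2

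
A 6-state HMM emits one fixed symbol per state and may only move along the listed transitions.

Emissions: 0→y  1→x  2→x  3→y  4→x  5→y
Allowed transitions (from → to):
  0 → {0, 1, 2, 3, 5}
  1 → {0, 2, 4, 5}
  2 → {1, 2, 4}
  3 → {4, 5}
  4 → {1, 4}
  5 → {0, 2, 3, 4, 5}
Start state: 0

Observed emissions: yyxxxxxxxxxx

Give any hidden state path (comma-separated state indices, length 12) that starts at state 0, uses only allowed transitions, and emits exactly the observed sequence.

0,3,4,1,2,4,4,4,1,2,1,2

  pos 0: y in {0,3,5}, choose 0; start
  pos 1: y in {0,3,5}, choose 3; 0->3 ok
  pos 2: x in {1,2,4}, choose 4; 3->4 ok
  pos 3: x in {1,2,4}, choose 1; 4->1 ok
  pos 4: x in {1,2,4}, choose 2; 1->2 ok
  pos 5: x in {1,2,4}, choose 4; 2->4 ok
  pos 6: x in {1,2,4}, choose 4; 4->4 ok
  pos 7: x in {1,2,4}, choose 4; 4->4 ok
  pos 8: x in {1,2,4}, choose 1; 4->1 ok
  pos 9: x in {1,2,4}, choose 2; 1->2 ok
  pos 10: x in {1,2,4}, choose 1; 2->1 ok
  pos 11: x in {1,2,4}, choose 2; 1->2 ok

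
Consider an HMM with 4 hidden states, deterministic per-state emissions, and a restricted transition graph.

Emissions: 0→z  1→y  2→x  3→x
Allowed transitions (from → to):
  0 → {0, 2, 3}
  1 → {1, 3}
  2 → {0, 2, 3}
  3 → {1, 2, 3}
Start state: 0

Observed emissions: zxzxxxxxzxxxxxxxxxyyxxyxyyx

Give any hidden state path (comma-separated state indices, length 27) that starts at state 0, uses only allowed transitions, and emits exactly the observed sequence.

  [0] z  {0}  => 0  start
  [1] x  {2,3}  => 2  0->2 ok
  [2] z  {0}  => 0  2->0 ok
  [3] x  {2,3}  => 2  0->2 ok
  [4] x  {2,3}  => 2  2->2 ok
  [5] x  {2,3}  => 3  2->3 ok
  [6] x  {2,3}  => 2  3->2 ok
  [7] x  {2,3}  => 2  2->2 ok
  [8] z  {0}  => 0  2->0 ok
  [9] x  {2,3}  => 2  0->2 ok
  [10] x  {2,3}  => 2  2->2 ok
  [11] x  {2,3}  => 2  2->2 ok
  [12] x  {2,3}  => 2  2->2 ok
  [13] x  {2,3}  => 3  2->3 ok
  [14] x  {2,3}  => 2  3->2 ok
  [15] x  {2,3}  => 3  2->3 ok
  [16] x  {2,3}  => 3  3->3 ok
  [17] x  {2,3}  => 3  3->3 ok
  [18] y  {1}  => 1  3->1 ok
  [19] y  {1}  => 1  1->1 ok
  [20] x  {2,3}  => 3  1->3 ok
  [21] x  {2,3}  => 3  3->3 ok
  [22] y  {1}  => 1  3->1 ok
  [23] x  {2,3}  => 3  1->3 ok
  [24] y  {1}  => 1  3->1 ok
  [25] y  {1}  => 1  1->1 ok
  [26] x  {2,3}  => 3  1->3 ok

0,2,0,2,2,3,2,2,0,2,2,2,2,3,2,3,3,3,1,1,3,3,1,3,1,1,3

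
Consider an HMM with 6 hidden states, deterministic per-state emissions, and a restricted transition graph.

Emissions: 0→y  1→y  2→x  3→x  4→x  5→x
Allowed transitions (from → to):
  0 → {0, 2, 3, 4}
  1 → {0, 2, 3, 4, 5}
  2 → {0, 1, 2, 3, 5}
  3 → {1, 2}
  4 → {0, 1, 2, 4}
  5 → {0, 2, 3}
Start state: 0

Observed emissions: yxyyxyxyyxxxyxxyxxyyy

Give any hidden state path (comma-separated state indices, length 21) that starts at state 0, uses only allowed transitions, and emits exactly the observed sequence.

0,3,1,0,4,0,2,1,0,2,3,2,0,2,5,0,4,4,1,0,0

  [0] y  {0,1}  => 0  start
  [1] x  {2,3,4,5}  => 3  0->3 ok
  [2] y  {0,1}  => 1  3->1 ok
  [3] y  {0,1}  => 0  1->0 ok
  [4] x  {2,3,4,5}  => 4  0->4 ok
  [5] y  {0,1}  => 0  4->0 ok
  [6] x  {2,3,4,5}  => 2  0->2 ok
  [7] y  {0,1}  => 1  2->1 ok
  [8] y  {0,1}  => 0  1->0 ok
  [9] x  {2,3,4,5}  => 2  0->2 ok
  [10] x  {2,3,4,5}  => 3  2->3 ok
  [11] x  {2,3,4,5}  => 2  3->2 ok
  [12] y  {0,1}  => 0  2->0 ok
  [13] x  {2,3,4,5}  => 2  0->2 ok
  [14] x  {2,3,4,5}  => 5  2->5 ok
  [15] y  {0,1}  => 0  5->0 ok
  [16] x  {2,3,4,5}  => 4  0->4 ok
  [17] x  {2,3,4,5}  => 4  4->4 ok
  [18] y  {0,1}  => 1  4->1 ok
  [19] y  {0,1}  => 0  1->0 ok
  [20] y  {0,1}  => 0  0->0 ok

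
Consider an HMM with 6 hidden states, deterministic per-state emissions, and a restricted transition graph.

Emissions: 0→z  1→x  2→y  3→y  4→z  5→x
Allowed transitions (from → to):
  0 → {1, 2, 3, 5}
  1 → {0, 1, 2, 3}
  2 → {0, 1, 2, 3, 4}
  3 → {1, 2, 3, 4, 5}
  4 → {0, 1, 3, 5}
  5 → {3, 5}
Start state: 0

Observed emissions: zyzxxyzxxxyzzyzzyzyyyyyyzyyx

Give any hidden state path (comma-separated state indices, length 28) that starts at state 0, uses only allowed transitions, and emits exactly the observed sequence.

  pos 0: z in {0,4}, choose 0; start
  pos 1: y in {2,3}, choose 2; 0->2 ok
  pos 2: z in {0,4}, choose 0; 2->0 ok
  pos 3: x in {1,5}, choose 5; 0->5 ok
  pos 4: x in {1,5}, choose 5; 5->5 ok
  pos 5: y in {2,3}, choose 3; 5->3 ok
  pos 6: z in {0,4}, choose 4; 3->4 ok
  pos 7: x in {1,5}, choose 5; 4->5 ok
  pos 8: x in {1,5}, choose 5; 5->5 ok
  pos 9: x in {1,5}, choose 5; 5->5 ok
  pos 10: y in {2,3}, choose 3; 5->3 ok
  pos 11: z in {0,4}, choose 4; 3->4 ok
  pos 12: z in {0,4}, choose 0; 4->0 ok
  pos 13: y in {2,3}, choose 3; 0->3 ok
  pos 14: z in {0,4}, choose 4; 3->4 ok
  pos 15: z in {0,4}, choose 0; 4->0 ok
  pos 16: y in {2,3}, choose 2; 0->2 ok
  pos 17: z in {0,4}, choose 0; 2->0 ok
  pos 18: y in {2,3}, choose 3; 0->3 ok
  pos 19: y in {2,3}, choose 2; 3->2 ok
  pos 20: y in {2,3}, choose 3; 2->3 ok
  pos 21: y in {2,3}, choose 3; 3->3 ok
  pos 22: y in {2,3}, choose 2; 3->2 ok
  pos 23: y in {2,3}, choose 2; 2->2 ok
  pos 24: z in {0,4}, choose 0; 2->0 ok
  pos 25: y in {2,3}, choose 2; 0->2 ok
  pos 26: y in {2,3}, choose 2; 2->2 ok
  pos 27: x in {1,5}, choose 1; 2->1 ok

0,2,0,5,5,3,4,5,5,5,3,4,0,3,4,0,2,0,3,2,3,3,2,2,0,2,2,1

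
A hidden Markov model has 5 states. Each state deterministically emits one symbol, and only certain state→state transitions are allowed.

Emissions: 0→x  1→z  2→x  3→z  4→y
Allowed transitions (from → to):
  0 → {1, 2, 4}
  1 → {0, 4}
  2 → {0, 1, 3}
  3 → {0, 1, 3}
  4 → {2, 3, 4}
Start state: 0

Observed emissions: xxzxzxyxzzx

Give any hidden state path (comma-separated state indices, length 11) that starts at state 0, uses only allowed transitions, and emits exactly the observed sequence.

  [0] x  {0,2}  => 0  start
  [1] x  {0,2}  => 2  0->2 ok
  [2] z  {1,3}  => 3  2->3 ok
  [3] x  {0,2}  => 0  3->0 ok
  [4] z  {1,3}  => 1  0->1 ok
  [5] x  {0,2}  => 0  1->0 ok
  [6] y  {4}  => 4  0->4 ok
  [7] x  {0,2}  => 2  4->2 ok
  [8] z  {1,3}  => 3  2->3 ok
  [9] z  {1,3}  => 1  3->1 ok
  [10] x  {0,2}  => 0  1->0 ok

0,2,3,0,1,0,4,2,3,1,0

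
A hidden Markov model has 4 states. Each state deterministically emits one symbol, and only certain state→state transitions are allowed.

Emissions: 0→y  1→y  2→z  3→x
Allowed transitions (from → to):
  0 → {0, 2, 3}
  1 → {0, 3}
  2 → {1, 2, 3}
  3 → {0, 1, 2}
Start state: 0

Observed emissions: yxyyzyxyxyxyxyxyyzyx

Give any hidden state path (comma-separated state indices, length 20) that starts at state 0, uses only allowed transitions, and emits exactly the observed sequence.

0,3,1,0,2,1,3,1,3,0,3,1,3,0,3,1,0,2,1,3

  pos 0: y in {0,1}, choose 0; start
  pos 1: x in {3}, choose 3; 0->3 ok
  pos 2: y in {0,1}, choose 1; 3->1 ok
  pos 3: y in {0,1}, choose 0; 1->0 ok
  pos 4: z in {2}, choose 2; 0->2 ok
  pos 5: y in {0,1}, choose 1; 2->1 ok
  pos 6: x in {3}, choose 3; 1->3 ok
  pos 7: y in {0,1}, choose 1; 3->1 ok
  pos 8: x in {3}, choose 3; 1->3 ok
  pos 9: y in {0,1}, choose 0; 3->0 ok
  pos 10: x in {3}, choose 3; 0->3 ok
  pos 11: y in {0,1}, choose 1; 3->1 ok
  pos 12: x in {3}, choose 3; 1->3 ok
  pos 13: y in {0,1}, choose 0; 3->0 ok
  pos 14: x in {3}, choose 3; 0->3 ok
  pos 15: y in {0,1}, choose 1; 3->1 ok
  pos 16: y in {0,1}, choose 0; 1->0 ok
  pos 17: z in {2}, choose 2; 0->2 ok
  pos 18: y in {0,1}, choose 1; 2->1 ok
  pos 19: x in {3}, choose 3; 1->3 ok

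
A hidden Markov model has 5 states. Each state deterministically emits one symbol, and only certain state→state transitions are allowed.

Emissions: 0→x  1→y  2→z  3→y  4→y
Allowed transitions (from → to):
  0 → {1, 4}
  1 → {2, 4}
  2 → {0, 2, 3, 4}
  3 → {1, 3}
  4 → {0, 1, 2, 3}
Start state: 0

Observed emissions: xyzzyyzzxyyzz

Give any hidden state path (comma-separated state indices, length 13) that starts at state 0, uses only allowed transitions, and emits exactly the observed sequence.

  t0 'x' -> {0}, take 0 (start)
  t1 'y' -> {1,3,4}, take 1 (0->1 ok)
  t2 'z' -> {2}, take 2 (1->2 ok)
  t3 'z' -> {2}, take 2 (2->2 ok)
  t4 'y' -> {1,3,4}, take 4 (2->4 ok)
  t5 'y' -> {1,3,4}, take 1 (4->1 ok)
  t6 'z' -> {2}, take 2 (1->2 ok)
  t7 'z' -> {2}, take 2 (2->2 ok)
  t8 'x' -> {0}, take 0 (2->0 ok)
  t9 'y' -> {1,3,4}, take 4 (0->4 ok)
  t10 'y' -> {1,3,4}, take 1 (4->1 ok)
  t11 'z' -> {2}, take 2 (1->2 ok)
  t12 'z' -> {2}, take 2 (2->2 ok)

0,1,2,2,4,1,2,2,0,4,1,2,2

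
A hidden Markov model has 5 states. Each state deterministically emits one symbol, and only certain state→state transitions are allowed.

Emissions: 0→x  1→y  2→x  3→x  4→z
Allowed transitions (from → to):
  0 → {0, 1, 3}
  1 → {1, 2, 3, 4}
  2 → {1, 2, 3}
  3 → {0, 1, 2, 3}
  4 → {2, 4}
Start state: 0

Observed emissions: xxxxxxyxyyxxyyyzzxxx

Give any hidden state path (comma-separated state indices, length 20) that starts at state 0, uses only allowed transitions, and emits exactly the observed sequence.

0,0,0,3,3,3,1,2,1,1,3,2,1,1,1,4,4,2,2,2

  0: obs=x cand={0,2,3} pick 0 [start]
  1: obs=x cand={0,2,3} pick 0 [0->0 ok]
  2: obs=x cand={0,2,3} pick 0 [0->0 ok]
  3: obs=x cand={0,2,3} pick 3 [0->3 ok]
  4: obs=x cand={0,2,3} pick 3 [3->3 ok]
  5: obs=x cand={0,2,3} pick 3 [3->3 ok]
  6: obs=y cand={1} pick 1 [3->1 ok]
  7: obs=x cand={0,2,3} pick 2 [1->2 ok]
  8: obs=y cand={1} pick 1 [2->1 ok]
  9: obs=y cand={1} pick 1 [1->1 ok]
  10: obs=x cand={0,2,3} pick 3 [1->3 ok]
  11: obs=x cand={0,2,3} pick 2 [3->2 ok]
  12: obs=y cand={1} pick 1 [2->1 ok]
  13: obs=y cand={1} pick 1 [1->1 ok]
  14: obs=y cand={1} pick 1 [1->1 ok]
  15: obs=z cand={4} pick 4 [1->4 ok]
  16: obs=z cand={4} pick 4 [4->4 ok]
  17: obs=x cand={0,2,3} pick 2 [4->2 ok]
  18: obs=x cand={0,2,3} pick 2 [2->2 ok]
  19: obs=x cand={0,2,3} pick 2 [2->2 ok]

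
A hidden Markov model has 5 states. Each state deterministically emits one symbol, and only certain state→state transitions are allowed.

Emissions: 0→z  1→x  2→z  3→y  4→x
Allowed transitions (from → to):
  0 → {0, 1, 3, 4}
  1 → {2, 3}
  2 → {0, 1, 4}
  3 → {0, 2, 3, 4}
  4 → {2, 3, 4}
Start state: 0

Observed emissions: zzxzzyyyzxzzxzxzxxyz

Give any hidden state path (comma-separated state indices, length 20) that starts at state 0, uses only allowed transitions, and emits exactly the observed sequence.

0,0,1,2,0,3,3,3,0,1,2,0,4,2,1,2,4,4,3,2

  t0 'z' -> {0,2}, take 0 (start)
  t1 'z' -> {0,2}, take 0 (0->0 ok)
  t2 'x' -> {1,4}, take 1 (0->1 ok)
  t3 'z' -> {0,2}, take 2 (1->2 ok)
  t4 'z' -> {0,2}, take 0 (2->0 ok)
  t5 'y' -> {3}, take 3 (0->3 ok)
  t6 'y' -> {3}, take 3 (3->3 ok)
  t7 'y' -> {3}, take 3 (3->3 ok)
  t8 'z' -> {0,2}, take 0 (3->0 ok)
  t9 'x' -> {1,4}, take 1 (0->1 ok)
  t10 'z' -> {0,2}, take 2 (1->2 ok)
  t11 'z' -> {0,2}, take 0 (2->0 ok)
  t12 'x' -> {1,4}, take 4 (0->4 ok)
  t13 'z' -> {0,2}, take 2 (4->2 ok)
  t14 'x' -> {1,4}, take 1 (2->1 ok)
  t15 'z' -> {0,2}, take 2 (1->2 ok)
  t16 'x' -> {1,4}, take 4 (2->4 ok)
  t17 'x' -> {1,4}, take 4 (4->4 ok)
  t18 'y' -> {3}, take 3 (4->3 ok)
  t19 'z' -> {0,2}, take 2 (3->2 ok)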